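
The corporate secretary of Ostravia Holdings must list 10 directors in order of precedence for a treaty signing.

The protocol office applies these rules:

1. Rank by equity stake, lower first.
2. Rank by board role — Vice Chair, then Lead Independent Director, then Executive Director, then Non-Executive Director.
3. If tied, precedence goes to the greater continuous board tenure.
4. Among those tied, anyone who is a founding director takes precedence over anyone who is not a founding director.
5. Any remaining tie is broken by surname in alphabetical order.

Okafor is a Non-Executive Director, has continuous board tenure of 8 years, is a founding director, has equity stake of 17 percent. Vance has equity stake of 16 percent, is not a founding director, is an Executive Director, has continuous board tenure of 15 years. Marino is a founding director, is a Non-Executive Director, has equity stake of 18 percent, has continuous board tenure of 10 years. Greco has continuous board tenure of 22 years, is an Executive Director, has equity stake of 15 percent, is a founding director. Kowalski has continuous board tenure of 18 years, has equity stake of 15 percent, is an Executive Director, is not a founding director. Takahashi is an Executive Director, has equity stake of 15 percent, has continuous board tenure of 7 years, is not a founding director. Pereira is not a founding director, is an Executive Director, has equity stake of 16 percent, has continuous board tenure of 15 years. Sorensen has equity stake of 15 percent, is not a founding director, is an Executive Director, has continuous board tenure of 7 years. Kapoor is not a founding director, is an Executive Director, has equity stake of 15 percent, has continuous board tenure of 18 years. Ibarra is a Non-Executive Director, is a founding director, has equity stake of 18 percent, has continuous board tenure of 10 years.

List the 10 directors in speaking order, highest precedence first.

By equity stake (lower first): Greco, Kapoor, Kowalski, Sorensen and Takahashi (each 15 percent); then Pereira and Vance (both 16 percent); then Okafor (17 percent); then Ibarra and Marino (both 18 percent).
Greco, Kapoor, Kowalski, Sorensen and Takahashi are each Executive Director, so the next rule applies.
Among Greco, Kapoor, Kowalski, Sorensen and Takahashi, by continuous board tenure (higher first): Greco (22 years) before Kapoor and Kowalski (18 years) before Sorensen and Takahashi (7 years).
Kapoor and Kowalski are each not a founding director, so the next rule applies.
Among Kapoor and Kowalski, alphabetically by surname: Kapoor before Kowalski.
Sorensen and Takahashi are each not a founding director, so the next rule applies.
Among Sorensen and Takahashi, alphabetically by surname: Sorensen before Takahashi.
Pereira and Vance are each Executive Director, so the next rule applies.
Pereira and Vance both have continuous board tenure 15 years, so the next rule applies.
Pereira and Vance are each not a founding director, so the next rule applies.
Among Pereira and Vance, alphabetically by surname: Pereira before Vance.
Ibarra and Marino are each Non-Executive Director, so the next rule applies.
Ibarra and Marino both have continuous board tenure 10 years, so the next rule applies.
Ibarra and Marino are each a founding director, so the next rule applies.
Among Ibarra and Marino, alphabetically by surname: Ibarra before Marino.
Full order: Greco, Kapoor, Kowalski, Sorensen, Takahashi, Pereira, Vance, Okafor, Ibarra, Marino.

Greco, Kapoor, Kowalski, Sorensen, Takahashi, Pereira, Vance, Okafor, Ibarra, Marino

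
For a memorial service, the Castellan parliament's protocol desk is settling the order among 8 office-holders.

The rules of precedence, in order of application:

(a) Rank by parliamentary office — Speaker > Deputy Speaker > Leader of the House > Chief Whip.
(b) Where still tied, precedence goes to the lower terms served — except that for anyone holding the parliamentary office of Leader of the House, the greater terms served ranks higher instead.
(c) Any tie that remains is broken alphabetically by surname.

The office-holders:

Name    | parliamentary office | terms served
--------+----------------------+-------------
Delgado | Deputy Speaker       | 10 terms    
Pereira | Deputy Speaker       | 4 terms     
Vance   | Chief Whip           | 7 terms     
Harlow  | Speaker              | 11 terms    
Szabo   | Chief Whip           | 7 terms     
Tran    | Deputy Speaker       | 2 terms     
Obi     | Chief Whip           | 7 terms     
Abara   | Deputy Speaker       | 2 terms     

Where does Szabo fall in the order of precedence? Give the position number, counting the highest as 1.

7

By parliamentary office: Harlow (Speaker); then Abara, Tran, Pereira and Delgado (Deputy Speaker); then Obi, Szabo and Vance (Chief Whip).
Among Abara, Tran, Pereira and Delgado, by terms served (lower first): Abara and Tran (2 terms) before Pereira (4 terms) before Delgado (10 terms).
Among Abara and Tran, alphabetically by surname: Abara before Tran.
Obi, Szabo and Vance all have terms served 7 terms, so the next rule applies.
Among Obi, Szabo and Vance, alphabetically by surname: Obi before Szabo before Vance.
Order: Harlow, Abara, Tran, Pereira, Delgado, Obi, Szabo, Vance. So position 7.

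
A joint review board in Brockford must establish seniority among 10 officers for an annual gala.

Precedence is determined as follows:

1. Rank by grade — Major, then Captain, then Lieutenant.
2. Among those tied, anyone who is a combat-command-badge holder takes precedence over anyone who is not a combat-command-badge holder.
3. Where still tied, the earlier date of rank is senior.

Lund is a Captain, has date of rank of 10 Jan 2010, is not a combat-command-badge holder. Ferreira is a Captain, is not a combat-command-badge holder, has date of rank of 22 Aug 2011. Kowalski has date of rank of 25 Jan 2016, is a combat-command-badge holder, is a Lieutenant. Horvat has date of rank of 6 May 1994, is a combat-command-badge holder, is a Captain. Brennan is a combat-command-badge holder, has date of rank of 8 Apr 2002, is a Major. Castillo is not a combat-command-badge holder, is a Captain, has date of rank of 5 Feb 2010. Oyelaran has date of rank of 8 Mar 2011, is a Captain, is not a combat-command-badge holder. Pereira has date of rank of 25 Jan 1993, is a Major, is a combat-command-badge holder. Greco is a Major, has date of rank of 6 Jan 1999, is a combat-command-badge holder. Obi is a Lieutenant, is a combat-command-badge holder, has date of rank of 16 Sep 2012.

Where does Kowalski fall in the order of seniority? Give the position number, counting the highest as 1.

10

By grade: Pereira, Greco and Brennan (Major); then Horvat, Lund, Castillo, Oyelaran and Ferreira (Captain); then Obi and Kowalski (Lieutenant).
Pereira, Greco and Brennan are each a combat-command-badge holder, so the next rule applies.
Among Pereira, Greco and Brennan, by date of rank (earlier first): Pereira (25 Jan 1993) before Greco (6 Jan 1999) before Brennan (8 Apr 2002).
Among Horvat, Lund, Castillo, Oyelaran and Ferreira, a combat-command-badge holder before not a combat-command-badge holder: Horvat (a combat-command-badge holder) before Lund, Castillo, Oyelaran and Ferreira (not a combat-command-badge holder).
Among Lund, Castillo, Oyelaran and Ferreira, by date of rank (earlier first): Lund (10 Jan 2010) before Castillo (5 Feb 2010) before Oyelaran (8 Mar 2011) before Ferreira (22 Aug 2011).
Obi and Kowalski are each a combat-command-badge holder, so the next rule applies.
Among Obi and Kowalski, by date of rank (earlier first): Obi (16 Sep 2012) before Kowalski (25 Jan 2016).
Order: Pereira, Greco, Brennan, Horvat, Lund, Castillo, Oyelaran, Ferreira, Obi, Kowalski. So position 10.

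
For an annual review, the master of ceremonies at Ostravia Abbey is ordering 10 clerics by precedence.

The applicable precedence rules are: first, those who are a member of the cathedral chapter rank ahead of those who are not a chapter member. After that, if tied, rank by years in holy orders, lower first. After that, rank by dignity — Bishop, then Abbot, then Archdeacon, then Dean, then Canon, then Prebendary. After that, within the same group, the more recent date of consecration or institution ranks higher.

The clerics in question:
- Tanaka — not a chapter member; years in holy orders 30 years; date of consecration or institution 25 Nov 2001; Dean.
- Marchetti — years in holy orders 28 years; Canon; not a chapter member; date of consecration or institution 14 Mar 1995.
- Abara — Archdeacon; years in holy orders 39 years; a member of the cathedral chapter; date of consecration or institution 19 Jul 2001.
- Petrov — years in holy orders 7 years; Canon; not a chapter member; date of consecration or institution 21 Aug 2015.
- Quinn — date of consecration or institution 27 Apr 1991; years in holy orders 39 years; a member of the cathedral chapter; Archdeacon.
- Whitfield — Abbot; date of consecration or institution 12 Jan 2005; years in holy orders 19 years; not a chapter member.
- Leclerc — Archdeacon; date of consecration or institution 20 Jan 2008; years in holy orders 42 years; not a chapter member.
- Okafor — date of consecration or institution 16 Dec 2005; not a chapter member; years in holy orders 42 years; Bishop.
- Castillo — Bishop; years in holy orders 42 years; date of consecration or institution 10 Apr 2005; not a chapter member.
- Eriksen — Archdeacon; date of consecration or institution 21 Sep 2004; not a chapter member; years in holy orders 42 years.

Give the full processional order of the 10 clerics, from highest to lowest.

By the first rule: Abara and Quinn (both a member of the cathedral chapter); then Petrov, Whitfield, Marchetti, Tanaka, Okafor, Castillo, Leclerc and Eriksen (each not a chapter member).
Abara and Quinn both have years in holy orders 39 years, so the next rule applies.
Abara and Quinn are each Archdeacon, so the next rule applies.
Among Abara and Quinn, by date of consecration or institution (later first): Abara (19 Jul 2001) before Quinn (27 Apr 1991).
Among Petrov, Whitfield, Marchetti, Tanaka, Okafor, Castillo, Leclerc and Eriksen, by years in holy orders (lower first): Petrov (7 years) before Whitfield (19 years) before Marchetti (28 years) before Tanaka (30 years) before Okafor, Castillo, Leclerc and Eriksen (42 years).
Among Okafor, Castillo, Leclerc and Eriksen, by dignity: Okafor and Castillo (Bishop) before Leclerc and Eriksen (Archdeacon).
Among Okafor and Castillo, by date of consecration or institution (later first): Okafor (16 Dec 2005) before Castillo (10 Apr 2005).
Among Leclerc and Eriksen, by date of consecration or institution (later first): Leclerc (20 Jan 2008) before Eriksen (21 Sep 2004).
Full order: Abara, Quinn, Petrov, Whitfield, Marchetti, Tanaka, Okafor, Castillo, Leclerc, Eriksen.

Abara, Quinn, Petrov, Whitfield, Marchetti, Tanaka, Okafor, Castillo, Leclerc, Eriksen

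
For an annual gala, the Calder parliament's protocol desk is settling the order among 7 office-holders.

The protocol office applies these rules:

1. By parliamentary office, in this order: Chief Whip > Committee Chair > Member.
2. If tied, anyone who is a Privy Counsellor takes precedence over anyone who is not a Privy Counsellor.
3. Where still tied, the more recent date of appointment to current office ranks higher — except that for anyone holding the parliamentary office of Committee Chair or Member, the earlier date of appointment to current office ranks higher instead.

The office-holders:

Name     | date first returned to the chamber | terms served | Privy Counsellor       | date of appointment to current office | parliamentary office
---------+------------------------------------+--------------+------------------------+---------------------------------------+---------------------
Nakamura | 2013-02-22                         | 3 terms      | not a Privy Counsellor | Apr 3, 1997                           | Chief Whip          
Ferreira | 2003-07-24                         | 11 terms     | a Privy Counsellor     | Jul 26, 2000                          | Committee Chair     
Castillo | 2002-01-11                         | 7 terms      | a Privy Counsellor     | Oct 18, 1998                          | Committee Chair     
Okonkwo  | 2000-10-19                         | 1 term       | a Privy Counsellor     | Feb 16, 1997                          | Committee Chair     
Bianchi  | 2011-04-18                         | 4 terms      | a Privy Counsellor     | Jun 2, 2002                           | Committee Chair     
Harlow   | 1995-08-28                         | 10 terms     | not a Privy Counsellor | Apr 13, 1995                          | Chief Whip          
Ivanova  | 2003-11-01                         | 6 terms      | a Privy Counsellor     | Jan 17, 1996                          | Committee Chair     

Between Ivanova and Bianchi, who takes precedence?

By parliamentary office: Nakamura and Harlow (Chief Whip); then Ivanova, Okonkwo, Castillo, Ferreira and Bianchi (Committee Chair).
Nakamura and Harlow are each not a Privy Counsellor, so the next rule applies.
Among Nakamura and Harlow, by date of appointment to current office (later first): Nakamura (Apr 3, 1997) before Harlow (Apr 13, 1995).
Ivanova, Okonkwo, Castillo, Ferreira and Bianchi are each a Privy Counsellor, so the next rule applies.
Among Ivanova, Okonkwo, Castillo, Ferreira and Bianchi, by date of appointment to current office (earlier first) (reversed rule for this group): Ivanova (Jan 17, 1996) before Okonkwo (Feb 16, 1997) before Castillo (Oct 18, 1998) before Ferreira (Jul 26, 2000) before Bianchi (Jun 2, 2002).
So Ivanova takes precedence.

Ivanova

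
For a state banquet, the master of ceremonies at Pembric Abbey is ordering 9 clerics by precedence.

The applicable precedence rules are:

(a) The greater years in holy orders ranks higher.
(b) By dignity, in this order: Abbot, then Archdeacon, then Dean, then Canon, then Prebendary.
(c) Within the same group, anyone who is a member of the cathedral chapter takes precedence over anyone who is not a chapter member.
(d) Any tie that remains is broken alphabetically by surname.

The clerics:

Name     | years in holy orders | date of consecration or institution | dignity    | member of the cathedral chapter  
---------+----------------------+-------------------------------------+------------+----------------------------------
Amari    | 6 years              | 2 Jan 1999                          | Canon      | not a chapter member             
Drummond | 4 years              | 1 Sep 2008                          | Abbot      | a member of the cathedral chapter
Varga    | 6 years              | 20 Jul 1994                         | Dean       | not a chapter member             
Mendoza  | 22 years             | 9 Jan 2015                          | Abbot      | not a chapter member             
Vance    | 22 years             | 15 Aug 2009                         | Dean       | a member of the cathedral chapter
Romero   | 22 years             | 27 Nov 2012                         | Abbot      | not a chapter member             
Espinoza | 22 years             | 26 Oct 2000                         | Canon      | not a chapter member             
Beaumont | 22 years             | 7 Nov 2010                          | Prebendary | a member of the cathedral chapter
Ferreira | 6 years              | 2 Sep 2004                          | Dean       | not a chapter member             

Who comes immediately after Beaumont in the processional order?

Ferreira

By years in holy orders (higher first): Mendoza, Romero, Vance, Espinoza and Beaumont (each 22 years); then Ferreira, Varga and Amari (each 6 years); then Drummond (4 years).
Among Mendoza, Romero, Vance, Espinoza and Beaumont, by dignity: Mendoza and Romero (Abbot) before Vance (Dean) before Espinoza (Canon) before Beaumont (Prebendary).
Mendoza and Romero are each not a chapter member, so the next rule applies.
Among Mendoza and Romero, alphabetically by surname: Mendoza before Romero.
Among Ferreira, Varga and Amari, by dignity: Ferreira and Varga (Dean) before Amari (Canon).
Ferreira and Varga are each not a chapter member, so the next rule applies.
Among Ferreira and Varga, alphabetically by surname: Ferreira before Varga.
Order: Mendoza, Romero, Vance, Espinoza, Beaumont, Ferreira, Varga, Amari, Drummond.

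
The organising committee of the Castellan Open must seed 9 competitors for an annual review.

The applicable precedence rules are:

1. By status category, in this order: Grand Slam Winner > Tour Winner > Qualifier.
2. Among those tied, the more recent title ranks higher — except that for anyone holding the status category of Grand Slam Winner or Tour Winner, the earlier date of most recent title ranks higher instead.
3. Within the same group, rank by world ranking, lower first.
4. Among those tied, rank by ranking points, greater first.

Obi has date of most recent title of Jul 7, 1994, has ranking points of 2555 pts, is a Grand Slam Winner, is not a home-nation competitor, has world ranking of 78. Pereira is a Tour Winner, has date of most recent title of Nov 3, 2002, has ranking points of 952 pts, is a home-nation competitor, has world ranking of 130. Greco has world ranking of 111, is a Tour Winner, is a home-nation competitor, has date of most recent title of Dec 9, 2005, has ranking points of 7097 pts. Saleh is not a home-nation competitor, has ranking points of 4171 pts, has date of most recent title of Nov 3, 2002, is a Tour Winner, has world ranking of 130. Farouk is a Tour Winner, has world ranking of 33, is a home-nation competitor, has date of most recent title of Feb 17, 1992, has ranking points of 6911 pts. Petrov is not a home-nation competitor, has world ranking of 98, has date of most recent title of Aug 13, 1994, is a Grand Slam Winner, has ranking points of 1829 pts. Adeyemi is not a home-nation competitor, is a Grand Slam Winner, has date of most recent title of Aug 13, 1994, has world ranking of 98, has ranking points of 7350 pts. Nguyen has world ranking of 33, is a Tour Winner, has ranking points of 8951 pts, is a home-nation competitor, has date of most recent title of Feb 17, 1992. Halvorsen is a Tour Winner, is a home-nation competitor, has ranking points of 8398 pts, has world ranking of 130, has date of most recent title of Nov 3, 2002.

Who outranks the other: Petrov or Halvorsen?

By status category: Obi, Adeyemi and Petrov (Grand Slam Winner); then Nguyen, Farouk, Halvorsen, Saleh, Pereira and Greco (Tour Winner).
Among Obi, Adeyemi and Petrov, by date of most recent title (earlier first) (reversed rule for this group): Obi (Jul 7, 1994) before Adeyemi and Petrov (Aug 13, 1994).
Adeyemi and Petrov both have world ranking 98, so the next rule applies.
Among Adeyemi and Petrov, by ranking points (higher first): Adeyemi (7350 pts) before Petrov (1829 pts).
Among Nguyen, Farouk, Halvorsen, Saleh, Pereira and Greco, by date of most recent title (earlier first) (reversed rule for this group): Nguyen and Farouk (Feb 17, 1992) before Halvorsen, Saleh and Pereira (Nov 3, 2002) before Greco (Dec 9, 2005).
Nguyen and Farouk both have world ranking 33, so the next rule applies.
Among Nguyen and Farouk, by ranking points (higher first): Nguyen (8951 pts) before Farouk (6911 pts).
Halvorsen, Saleh and Pereira all have world ranking 130, so the next rule applies.
Among Halvorsen, Saleh and Pereira, by ranking points (higher first): Halvorsen (8398 pts) before Saleh (4171 pts) before Pereira (952 pts).
So Petrov takes precedence.

Petrov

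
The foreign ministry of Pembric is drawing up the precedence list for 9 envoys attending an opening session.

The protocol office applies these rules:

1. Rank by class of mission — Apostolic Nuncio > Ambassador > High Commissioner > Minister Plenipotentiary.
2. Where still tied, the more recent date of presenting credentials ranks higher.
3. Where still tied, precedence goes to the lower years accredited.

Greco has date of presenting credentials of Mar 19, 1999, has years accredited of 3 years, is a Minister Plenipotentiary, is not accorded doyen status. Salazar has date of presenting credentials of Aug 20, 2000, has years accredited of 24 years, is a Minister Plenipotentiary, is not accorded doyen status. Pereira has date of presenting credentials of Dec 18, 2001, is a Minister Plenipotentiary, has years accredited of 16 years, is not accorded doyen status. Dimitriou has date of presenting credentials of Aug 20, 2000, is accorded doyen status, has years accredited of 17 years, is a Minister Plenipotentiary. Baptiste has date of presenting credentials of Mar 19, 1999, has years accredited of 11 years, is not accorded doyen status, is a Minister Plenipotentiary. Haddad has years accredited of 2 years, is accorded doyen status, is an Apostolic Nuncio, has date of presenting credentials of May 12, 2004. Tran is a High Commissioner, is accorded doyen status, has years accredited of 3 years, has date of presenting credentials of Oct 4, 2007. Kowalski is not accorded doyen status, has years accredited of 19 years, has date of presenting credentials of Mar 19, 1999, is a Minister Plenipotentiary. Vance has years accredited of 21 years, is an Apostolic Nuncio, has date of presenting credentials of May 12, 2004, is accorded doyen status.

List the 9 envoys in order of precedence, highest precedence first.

Haddad, Vance, Tran, Pereira, Dimitriou, Salazar, Greco, Baptiste, Kowalski

By class of mission: Haddad and Vance (Apostolic Nuncio); then Tran (High Commissioner); then Pereira, Dimitriou, Salazar, Greco, Baptiste and Kowalski (Minister Plenipotentiary).
Haddad and Vance both have date of presenting credentials May 12, 2004, so the next rule applies.
Among Haddad and Vance, by years accredited (lower first): Haddad (2 years) before Vance (21 years).
Among Pereira, Dimitriou, Salazar, Greco, Baptiste and Kowalski, by date of presenting credentials (later first): Pereira (Dec 18, 2001) before Dimitriou and Salazar (Aug 20, 2000) before Greco, Baptiste and Kowalski (Mar 19, 1999).
Among Dimitriou and Salazar, by years accredited (lower first): Dimitriou (17 years) before Salazar (24 years).
Among Greco, Baptiste and Kowalski, by years accredited (lower first): Greco (3 years) before Baptiste (11 years) before Kowalski (19 years).
Full order: Haddad, Vance, Tran, Pereira, Dimitriou, Salazar, Greco, Baptiste, Kowalski.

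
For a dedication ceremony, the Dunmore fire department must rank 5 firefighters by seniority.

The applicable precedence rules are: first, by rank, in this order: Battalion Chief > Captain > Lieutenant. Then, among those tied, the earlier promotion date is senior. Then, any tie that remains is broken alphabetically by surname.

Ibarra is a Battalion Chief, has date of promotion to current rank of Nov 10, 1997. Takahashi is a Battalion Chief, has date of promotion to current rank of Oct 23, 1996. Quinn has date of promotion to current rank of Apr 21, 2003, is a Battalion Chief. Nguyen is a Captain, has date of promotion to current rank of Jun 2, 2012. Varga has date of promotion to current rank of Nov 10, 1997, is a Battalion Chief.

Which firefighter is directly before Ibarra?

Takahashi

By rank: Takahashi, Ibarra, Varga and Quinn (Battalion Chief); then Nguyen (Captain).
Among Takahashi, Ibarra, Varga and Quinn, by date of promotion to current rank (earlier first): Takahashi (Oct 23, 1996) before Ibarra and Varga (Nov 10, 1997) before Quinn (Apr 21, 2003).
Among Ibarra and Varga, alphabetically by surname: Ibarra before Varga.
Order: Takahashi, Ibarra, Varga, Quinn, Nguyen.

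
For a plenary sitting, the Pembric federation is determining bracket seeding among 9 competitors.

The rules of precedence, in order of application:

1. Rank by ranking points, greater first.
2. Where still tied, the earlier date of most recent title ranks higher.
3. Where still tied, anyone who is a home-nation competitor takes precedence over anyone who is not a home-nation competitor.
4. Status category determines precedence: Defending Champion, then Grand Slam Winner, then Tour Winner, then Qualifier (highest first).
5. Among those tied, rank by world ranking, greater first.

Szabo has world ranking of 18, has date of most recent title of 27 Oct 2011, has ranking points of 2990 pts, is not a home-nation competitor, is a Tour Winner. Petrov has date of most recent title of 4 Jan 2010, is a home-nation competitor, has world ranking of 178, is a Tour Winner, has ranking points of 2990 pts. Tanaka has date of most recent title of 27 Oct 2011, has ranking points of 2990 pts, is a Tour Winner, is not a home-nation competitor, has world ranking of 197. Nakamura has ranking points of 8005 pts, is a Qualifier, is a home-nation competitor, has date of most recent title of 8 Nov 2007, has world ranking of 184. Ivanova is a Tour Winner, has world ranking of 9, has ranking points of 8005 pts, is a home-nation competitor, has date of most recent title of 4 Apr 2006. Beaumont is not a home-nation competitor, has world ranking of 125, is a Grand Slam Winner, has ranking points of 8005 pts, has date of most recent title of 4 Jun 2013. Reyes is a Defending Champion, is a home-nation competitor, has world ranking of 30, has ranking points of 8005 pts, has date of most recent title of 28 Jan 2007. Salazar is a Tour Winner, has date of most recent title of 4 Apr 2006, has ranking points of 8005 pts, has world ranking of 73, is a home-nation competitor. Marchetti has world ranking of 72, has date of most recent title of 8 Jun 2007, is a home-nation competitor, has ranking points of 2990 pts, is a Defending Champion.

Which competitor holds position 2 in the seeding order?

Ivanova

By ranking points (higher first): Salazar, Ivanova, Reyes, Nakamura and Beaumont (each 8005 pts); then Marchetti, Petrov, Tanaka and Szabo (each 2990 pts).
Among Salazar, Ivanova, Reyes, Nakamura and Beaumont, by date of most recent title (earlier first): Salazar and Ivanova (4 Apr 2006) before Reyes (28 Jan 2007) before Nakamura (8 Nov 2007) before Beaumont (4 Jun 2013).
Salazar and Ivanova are each a home-nation competitor, so the next rule applies.
Salazar and Ivanova are each Tour Winner, so the next rule applies.
Among Salazar and Ivanova, by world ranking (higher first): Salazar (73) before Ivanova (9).
Among Marchetti, Petrov, Tanaka and Szabo, by date of most recent title (earlier first): Marchetti (8 Jun 2007) before Petrov (4 Jan 2010) before Tanaka and Szabo (27 Oct 2011).
Tanaka and Szabo are each not a home-nation competitor, so the next rule applies.
Tanaka and Szabo are each Tour Winner, so the next rule applies.
Among Tanaka and Szabo, by world ranking (higher first): Tanaka (197) before Szabo (18).
Order: Salazar, Ivanova, Reyes, Nakamura, Beaumont, Marchetti, Petrov, Tanaka, Szabo.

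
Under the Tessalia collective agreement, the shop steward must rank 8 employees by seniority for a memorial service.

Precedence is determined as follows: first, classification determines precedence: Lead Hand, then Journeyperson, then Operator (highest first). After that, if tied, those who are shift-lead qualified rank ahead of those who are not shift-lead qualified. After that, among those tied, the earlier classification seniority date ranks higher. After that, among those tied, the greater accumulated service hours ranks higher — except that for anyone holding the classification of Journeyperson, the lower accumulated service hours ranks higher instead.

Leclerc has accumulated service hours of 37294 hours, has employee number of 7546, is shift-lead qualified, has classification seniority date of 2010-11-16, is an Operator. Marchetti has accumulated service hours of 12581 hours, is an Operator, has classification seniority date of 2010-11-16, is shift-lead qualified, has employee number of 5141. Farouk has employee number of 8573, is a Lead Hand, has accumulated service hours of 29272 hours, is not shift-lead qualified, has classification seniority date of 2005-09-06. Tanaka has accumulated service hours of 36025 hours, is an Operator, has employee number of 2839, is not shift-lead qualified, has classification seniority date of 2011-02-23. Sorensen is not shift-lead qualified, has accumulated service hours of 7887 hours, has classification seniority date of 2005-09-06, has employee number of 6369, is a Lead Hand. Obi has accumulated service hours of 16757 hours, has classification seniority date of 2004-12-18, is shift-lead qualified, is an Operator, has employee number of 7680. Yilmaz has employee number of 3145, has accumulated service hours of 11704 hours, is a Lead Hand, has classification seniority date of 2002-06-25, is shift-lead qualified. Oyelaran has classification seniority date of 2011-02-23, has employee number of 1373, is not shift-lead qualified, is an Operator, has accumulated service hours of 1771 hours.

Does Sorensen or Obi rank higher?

Sorensen

By classification: Yilmaz, Farouk and Sorensen (Lead Hand); then Obi, Leclerc, Marchetti, Tanaka and Oyelaran (Operator).
Among Yilmaz, Farouk and Sorensen, shift-lead qualified before not shift-lead qualified: Yilmaz (shift-lead qualified) before Farouk and Sorensen (not shift-lead qualified).
Farouk and Sorensen both have classification seniority date 2005-09-06, so the next rule applies.
Among Farouk and Sorensen, by accumulated service hours (higher first): Farouk (29272 hours) before Sorensen (7887 hours).
Among Obi, Leclerc, Marchetti, Tanaka and Oyelaran, shift-lead qualified before not shift-lead qualified: Obi, Leclerc and Marchetti (shift-lead qualified) before Tanaka and Oyelaran (not shift-lead qualified).
Among Obi, Leclerc and Marchetti, by classification seniority date (earlier first): Obi (2004-12-18) before Leclerc and Marchetti (2010-11-16).
Among Leclerc and Marchetti, by accumulated service hours (higher first): Leclerc (37294 hours) before Marchetti (12581 hours).
Tanaka and Oyelaran both have classification seniority date 2011-02-23, so the next rule applies.
Among Tanaka and Oyelaran, by accumulated service hours (higher first): Tanaka (36025 hours) before Oyelaran (1771 hours).
So Sorensen takes precedence.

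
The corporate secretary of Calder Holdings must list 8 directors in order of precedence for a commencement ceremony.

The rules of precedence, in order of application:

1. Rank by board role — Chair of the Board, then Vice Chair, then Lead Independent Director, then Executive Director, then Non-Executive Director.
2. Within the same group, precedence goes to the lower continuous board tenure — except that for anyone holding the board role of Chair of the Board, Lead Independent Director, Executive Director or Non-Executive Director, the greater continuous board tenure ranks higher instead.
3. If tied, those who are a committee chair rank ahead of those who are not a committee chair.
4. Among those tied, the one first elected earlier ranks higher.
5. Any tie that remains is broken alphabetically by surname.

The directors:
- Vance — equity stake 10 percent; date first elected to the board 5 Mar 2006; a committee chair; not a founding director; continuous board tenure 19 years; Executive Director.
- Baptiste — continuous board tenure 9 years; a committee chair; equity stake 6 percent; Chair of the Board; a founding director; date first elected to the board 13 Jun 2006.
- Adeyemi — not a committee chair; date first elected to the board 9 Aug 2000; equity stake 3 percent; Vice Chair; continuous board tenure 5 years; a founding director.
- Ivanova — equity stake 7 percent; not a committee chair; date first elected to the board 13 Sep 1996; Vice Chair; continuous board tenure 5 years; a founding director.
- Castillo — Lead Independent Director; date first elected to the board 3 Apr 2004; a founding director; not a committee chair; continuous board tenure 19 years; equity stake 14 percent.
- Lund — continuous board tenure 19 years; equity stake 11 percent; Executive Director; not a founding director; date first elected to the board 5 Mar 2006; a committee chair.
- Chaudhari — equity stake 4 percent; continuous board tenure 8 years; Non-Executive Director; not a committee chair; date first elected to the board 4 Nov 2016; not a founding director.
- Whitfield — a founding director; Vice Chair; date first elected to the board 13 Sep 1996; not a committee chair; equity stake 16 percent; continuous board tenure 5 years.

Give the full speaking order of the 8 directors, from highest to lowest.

Baptiste, Ivanova, Whitfield, Adeyemi, Castillo, Lund, Vance, Chaudhari

By board role: Baptiste (Chair of the Board); then Ivanova, Whitfield and Adeyemi (Vice Chair); then Castillo (Lead Independent Director); then Lund and Vance (Executive Director); then Chaudhari (Non-Executive Director).
Ivanova, Whitfield and Adeyemi all have continuous board tenure 5 years, so the next rule applies.
Ivanova, Whitfield and Adeyemi are each not a committee chair, so the next rule applies.
Among Ivanova, Whitfield and Adeyemi, by date first elected to the board (earlier first): Ivanova and Whitfield (13 Sep 1996) before Adeyemi (9 Aug 2000).
Among Ivanova and Whitfield, alphabetically by surname: Ivanova before Whitfield.
Lund and Vance both have continuous board tenure 19 years, so the next rule applies.
Lund and Vance are each a committee chair, so the next rule applies.
Lund and Vance both have date first elected to the board 5 Mar 2006, so the next rule applies.
Among Lund and Vance, alphabetically by surname: Lund before Vance.
Full order: Baptiste, Ivanova, Whitfield, Adeyemi, Castillo, Lund, Vance, Chaudhari.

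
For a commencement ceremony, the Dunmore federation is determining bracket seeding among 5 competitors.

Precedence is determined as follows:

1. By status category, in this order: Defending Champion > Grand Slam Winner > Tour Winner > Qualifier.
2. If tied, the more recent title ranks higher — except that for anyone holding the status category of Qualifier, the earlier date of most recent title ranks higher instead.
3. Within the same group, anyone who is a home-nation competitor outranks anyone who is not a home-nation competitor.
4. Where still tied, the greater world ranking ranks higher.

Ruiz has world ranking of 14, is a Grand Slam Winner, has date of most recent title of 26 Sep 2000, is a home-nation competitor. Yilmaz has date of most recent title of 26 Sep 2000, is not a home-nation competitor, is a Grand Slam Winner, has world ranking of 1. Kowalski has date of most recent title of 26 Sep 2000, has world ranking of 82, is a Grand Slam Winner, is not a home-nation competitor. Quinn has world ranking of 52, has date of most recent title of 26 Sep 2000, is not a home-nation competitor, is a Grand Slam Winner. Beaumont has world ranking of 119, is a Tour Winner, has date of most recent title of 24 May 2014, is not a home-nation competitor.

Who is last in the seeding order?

By status category: Ruiz, Kowalski, Quinn and Yilmaz (Grand Slam Winner); then Beaumont (Tour Winner).
Ruiz, Kowalski, Quinn and Yilmaz all have date of most recent title 26 Sep 2000, so the next rule applies.
Among Ruiz, Kowalski, Quinn and Yilmaz, a home-nation competitor before not a home-nation competitor: Ruiz (a home-nation competitor) before Kowalski, Quinn and Yilmaz (not a home-nation competitor).
Among Kowalski, Quinn and Yilmaz, by world ranking (higher first): Kowalski (82) before Quinn (52) before Yilmaz (1).
Order: Ruiz, Kowalski, Quinn, Yilmaz, Beaumont.

Beaumont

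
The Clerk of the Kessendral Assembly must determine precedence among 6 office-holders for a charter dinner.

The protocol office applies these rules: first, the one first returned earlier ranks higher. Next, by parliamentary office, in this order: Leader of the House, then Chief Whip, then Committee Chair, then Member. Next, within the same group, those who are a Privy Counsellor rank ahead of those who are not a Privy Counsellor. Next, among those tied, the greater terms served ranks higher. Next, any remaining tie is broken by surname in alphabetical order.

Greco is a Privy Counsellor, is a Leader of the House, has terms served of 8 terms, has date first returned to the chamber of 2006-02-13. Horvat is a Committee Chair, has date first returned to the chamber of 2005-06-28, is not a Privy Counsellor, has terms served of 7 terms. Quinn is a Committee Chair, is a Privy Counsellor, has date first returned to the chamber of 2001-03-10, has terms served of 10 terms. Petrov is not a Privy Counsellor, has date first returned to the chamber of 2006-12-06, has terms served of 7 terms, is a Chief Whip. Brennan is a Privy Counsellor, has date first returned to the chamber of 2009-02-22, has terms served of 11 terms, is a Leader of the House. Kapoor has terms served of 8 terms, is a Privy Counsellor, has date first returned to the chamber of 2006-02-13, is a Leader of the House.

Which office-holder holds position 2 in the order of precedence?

Horvat

By date first returned to the chamber (earlier first): Quinn (2001-03-10); then Horvat (2005-06-28); then Greco and Kapoor (both 2006-02-13); then Petrov (2006-12-06); then Brennan (2009-02-22).
Greco and Kapoor are each Leader of the House, so the next rule applies.
Greco and Kapoor are each a Privy Counsellor, so the next rule applies.
Greco and Kapoor both have terms served 8 terms, so the next rule applies.
Among Greco and Kapoor, alphabetically by surname: Greco before Kapoor.
Order: Quinn, Horvat, Greco, Kapoor, Petrov, Brennan.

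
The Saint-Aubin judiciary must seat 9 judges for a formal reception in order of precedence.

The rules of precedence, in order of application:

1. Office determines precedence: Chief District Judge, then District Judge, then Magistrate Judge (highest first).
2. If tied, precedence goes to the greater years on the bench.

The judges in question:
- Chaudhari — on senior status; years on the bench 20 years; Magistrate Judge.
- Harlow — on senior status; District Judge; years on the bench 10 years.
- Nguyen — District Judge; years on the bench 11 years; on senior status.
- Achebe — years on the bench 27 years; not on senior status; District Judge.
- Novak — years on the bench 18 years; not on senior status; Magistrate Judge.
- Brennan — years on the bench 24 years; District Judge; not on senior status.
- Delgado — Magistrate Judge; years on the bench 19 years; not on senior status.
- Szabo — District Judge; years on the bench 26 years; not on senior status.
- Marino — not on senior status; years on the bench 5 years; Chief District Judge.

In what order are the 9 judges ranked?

Marino, Achebe, Szabo, Brennan, Nguyen, Harlow, Chaudhari, Delgado, Novak

By office: Marino (Chief District Judge); then Achebe, Szabo, Brennan, Nguyen and Harlow (District Judge); then Chaudhari, Delgado and Novak (Magistrate Judge).
Among Achebe, Szabo, Brennan, Nguyen and Harlow, by years on the bench (higher first): Achebe (27 years) before Szabo (26 years) before Brennan (24 years) before Nguyen (11 years) before Harlow (10 years).
Among Chaudhari, Delgado and Novak, by years on the bench (higher first): Chaudhari (20 years) before Delgado (19 years) before Novak (18 years).
Full order: Marino, Achebe, Szabo, Brennan, Nguyen, Harlow, Chaudhari, Delgado, Novak.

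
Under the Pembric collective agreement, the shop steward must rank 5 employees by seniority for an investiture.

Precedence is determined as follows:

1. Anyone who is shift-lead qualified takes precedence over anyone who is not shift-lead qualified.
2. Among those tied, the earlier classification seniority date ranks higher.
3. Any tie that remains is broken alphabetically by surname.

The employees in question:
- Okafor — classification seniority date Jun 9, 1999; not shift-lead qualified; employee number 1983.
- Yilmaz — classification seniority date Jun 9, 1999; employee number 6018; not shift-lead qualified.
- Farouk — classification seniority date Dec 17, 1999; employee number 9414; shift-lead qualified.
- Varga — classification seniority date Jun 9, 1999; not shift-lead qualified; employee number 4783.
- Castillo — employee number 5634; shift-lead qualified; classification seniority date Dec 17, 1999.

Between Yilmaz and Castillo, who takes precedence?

By the first rule: Castillo and Farouk (both shift-lead qualified); then Okafor, Varga and Yilmaz (each not shift-lead qualified).
Castillo and Farouk both have classification seniority date Dec 17, 1999, so the next rule applies.
Among Castillo and Farouk, alphabetically by surname: Castillo before Farouk.
Okafor, Varga and Yilmaz all have classification seniority date Jun 9, 1999, so the next rule applies.
Among Okafor, Varga and Yilmaz, alphabetically by surname: Okafor before Varga before Yilmaz.
So Castillo takes precedence.

Castillo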